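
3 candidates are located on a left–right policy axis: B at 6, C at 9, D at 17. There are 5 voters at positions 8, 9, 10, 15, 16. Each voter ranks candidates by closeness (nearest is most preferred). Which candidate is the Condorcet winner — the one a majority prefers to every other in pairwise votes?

With single-peaked preferences on a line, the Condorcet winner is the candidate closest to the median voter.
The median voter (position 10) is closest to C at 9.
Check: C vs B — voters closer to C: 5 of 5.

C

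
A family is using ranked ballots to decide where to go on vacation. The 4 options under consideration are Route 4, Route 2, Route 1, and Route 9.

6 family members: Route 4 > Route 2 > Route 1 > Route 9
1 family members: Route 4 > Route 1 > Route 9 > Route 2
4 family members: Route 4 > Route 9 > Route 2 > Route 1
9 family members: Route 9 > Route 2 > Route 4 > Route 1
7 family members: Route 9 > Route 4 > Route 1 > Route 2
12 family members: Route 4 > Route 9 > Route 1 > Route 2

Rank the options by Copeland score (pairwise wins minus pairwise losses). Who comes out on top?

Route 4

Pairwise results:
  Route 4 vs Route 2: Route 4 wins 30–9.
  Route 4 vs Route 1: Route 4 wins 39–0.
  Route 4 vs Route 9: Route 4 wins 23–16.
  Route 2 vs Route 1: Route 1 wins 20–19.
  Route 2 vs Route 9: Route 9 wins 33–6.
  Route 1 vs Route 9: Route 9 wins 32–7.
Copeland scores (wins − losses):
  Route 4: 3 − 0 = 3
  Route 2: 0 − 3 = -3
  Route 1: 1 − 2 = -1
  Route 9: 2 − 1 = 1
Route 4 has the best Copeland score.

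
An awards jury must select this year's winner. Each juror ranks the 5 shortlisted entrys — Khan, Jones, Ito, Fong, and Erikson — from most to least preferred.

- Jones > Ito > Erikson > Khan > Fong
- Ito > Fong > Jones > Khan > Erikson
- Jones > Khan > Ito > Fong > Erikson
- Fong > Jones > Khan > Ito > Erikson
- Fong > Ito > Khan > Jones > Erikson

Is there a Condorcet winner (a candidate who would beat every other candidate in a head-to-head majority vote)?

Head-to-head results (5 voters total):
Khan vs Jones: Jones wins 4–1.
Khan vs Ito: Ito wins 3–2.
Khan vs Fong: Fong wins 3–2.
Khan vs Erikson: Khan wins 4–1.
Jones vs Ito: Jones wins 3–2.
Jones vs Fong: Fong wins 3–2.
Jones vs Erikson: Jones wins 5–0.
Ito vs Fong: Ito wins 3–2.
Ito vs Erikson: Ito wins 5–0.
Fong vs Erikson: Fong wins 4–1.
No candidate beats all others: Jones beats Ito beats Fong beats Jones, a majority cycle.

No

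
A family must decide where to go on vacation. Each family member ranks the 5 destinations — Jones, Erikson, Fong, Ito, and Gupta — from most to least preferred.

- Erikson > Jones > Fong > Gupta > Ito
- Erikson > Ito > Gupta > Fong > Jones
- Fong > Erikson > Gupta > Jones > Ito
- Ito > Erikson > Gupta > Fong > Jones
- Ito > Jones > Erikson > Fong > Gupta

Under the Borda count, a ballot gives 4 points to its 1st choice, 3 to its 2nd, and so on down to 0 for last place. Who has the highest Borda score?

Borda scores:
  Jones: 3 + 0 + 1 + 0 + 3 = 7
  Erikson: 4 + 4 + 3 + 3 + 2 = 16
  Fong: 2 + 1 + 4 + 1 + 1 = 9
  Ito: 0 + 3 + 0 + 4 + 4 = 11
  Gupta: 1 + 2 + 2 + 2 + 0 = 7
Erikson has the highest total.

Erikson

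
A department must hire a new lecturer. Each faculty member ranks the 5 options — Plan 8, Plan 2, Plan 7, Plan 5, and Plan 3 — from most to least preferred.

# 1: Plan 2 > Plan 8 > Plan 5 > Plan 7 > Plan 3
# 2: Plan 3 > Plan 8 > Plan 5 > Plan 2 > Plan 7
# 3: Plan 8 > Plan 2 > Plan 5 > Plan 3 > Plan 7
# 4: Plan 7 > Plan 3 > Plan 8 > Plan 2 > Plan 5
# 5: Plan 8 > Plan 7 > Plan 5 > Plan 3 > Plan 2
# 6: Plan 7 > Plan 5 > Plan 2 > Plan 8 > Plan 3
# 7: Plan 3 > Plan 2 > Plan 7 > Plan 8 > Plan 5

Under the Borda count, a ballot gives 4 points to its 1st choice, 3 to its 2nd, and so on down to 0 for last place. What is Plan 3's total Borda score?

Borda scores:
  Plan 8: 3 + 3 + 4 + 2 + 4 + 1 + 1 = 18
  Plan 2: 4 + 1 + 3 + 1 + 0 + 2 + 3 = 14
  Plan 7: 1 + 0 + 0 + 4 + 3 + 4 + 2 = 14
  Plan 5: 2 + 2 + 2 + 0 + 2 + 3 + 0 = 11
  Plan 3: 0 + 4 + 1 + 3 + 1 + 0 + 4 = 13

13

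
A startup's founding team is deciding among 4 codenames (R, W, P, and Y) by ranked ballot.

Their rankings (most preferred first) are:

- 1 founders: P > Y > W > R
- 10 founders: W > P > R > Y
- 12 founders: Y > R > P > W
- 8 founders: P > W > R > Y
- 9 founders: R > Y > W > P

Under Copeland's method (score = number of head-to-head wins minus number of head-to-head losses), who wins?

R

Pairwise results:
  R vs W: R wins 21–19.
  R vs P: R wins 21–19.
  R vs Y: R wins 27–13.
  W vs P: P wins 21–19.
  W vs Y: Y wins 22–18.
  P vs Y: Y wins 21–19.
Copeland scores (wins − losses):
  R: 3 − 0 = 3
  W: 0 − 3 = -3
  P: 1 − 2 = -1
  Y: 2 − 1 = 1
R has the best Copeland score.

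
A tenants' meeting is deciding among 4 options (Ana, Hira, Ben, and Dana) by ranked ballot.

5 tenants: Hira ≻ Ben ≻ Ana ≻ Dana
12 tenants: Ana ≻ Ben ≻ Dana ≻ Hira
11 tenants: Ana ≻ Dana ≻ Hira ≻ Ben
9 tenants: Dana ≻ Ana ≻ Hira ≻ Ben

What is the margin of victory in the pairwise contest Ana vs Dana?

Ballots ranking Ana above Dana: 5+12+11 = 28.
Ballots ranking Dana above Ana: 9.
Ana wins 28–9, a margin of 19.

19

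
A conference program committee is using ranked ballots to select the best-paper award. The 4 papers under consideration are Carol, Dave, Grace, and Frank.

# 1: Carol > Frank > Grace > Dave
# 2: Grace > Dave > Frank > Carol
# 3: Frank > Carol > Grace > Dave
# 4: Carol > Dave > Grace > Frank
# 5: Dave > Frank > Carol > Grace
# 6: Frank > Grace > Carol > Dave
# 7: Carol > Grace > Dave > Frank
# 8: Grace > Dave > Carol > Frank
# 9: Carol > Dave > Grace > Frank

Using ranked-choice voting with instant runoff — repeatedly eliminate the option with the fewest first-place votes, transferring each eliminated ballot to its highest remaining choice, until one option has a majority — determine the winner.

Carol

Round 1: Carol 4, Grace 2, Frank 2, Dave 1. Dave has the fewest and is eliminated.
Round 2: Carol 4, Frank 3, Grace 2. Grace has the fewest and is eliminated.
Round 3: Carol 5, Frank 4. Carol has a majority.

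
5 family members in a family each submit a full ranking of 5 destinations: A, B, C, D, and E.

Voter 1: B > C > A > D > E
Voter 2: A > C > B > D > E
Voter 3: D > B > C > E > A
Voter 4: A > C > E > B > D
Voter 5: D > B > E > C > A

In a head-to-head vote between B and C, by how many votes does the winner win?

Ballots ranking B above C: 3.
Ballots ranking C above B: 2.
B wins 3–2, a margin of 1.

1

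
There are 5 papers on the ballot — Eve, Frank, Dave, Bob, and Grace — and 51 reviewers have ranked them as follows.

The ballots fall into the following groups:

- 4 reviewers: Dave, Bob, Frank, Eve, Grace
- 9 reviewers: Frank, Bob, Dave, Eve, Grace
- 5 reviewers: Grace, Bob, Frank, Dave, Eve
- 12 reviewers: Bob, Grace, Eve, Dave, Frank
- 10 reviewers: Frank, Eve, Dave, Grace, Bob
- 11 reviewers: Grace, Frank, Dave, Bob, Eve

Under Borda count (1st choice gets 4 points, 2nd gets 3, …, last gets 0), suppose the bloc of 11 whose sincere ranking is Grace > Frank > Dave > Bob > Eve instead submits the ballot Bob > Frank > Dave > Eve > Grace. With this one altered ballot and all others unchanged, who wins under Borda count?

Bob

Borda totals with the altered ballot: Eve 78, Frank 127, Dave 93, Bob 146, Grace 66.
The switch changes the winner from Frank to Bob.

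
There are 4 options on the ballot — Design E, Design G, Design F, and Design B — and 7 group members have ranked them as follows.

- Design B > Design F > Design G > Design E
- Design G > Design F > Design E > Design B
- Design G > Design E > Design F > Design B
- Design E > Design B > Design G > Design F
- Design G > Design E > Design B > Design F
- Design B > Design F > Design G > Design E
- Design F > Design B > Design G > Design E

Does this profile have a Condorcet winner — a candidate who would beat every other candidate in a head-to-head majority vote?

No

Head-to-head results (7 voters total):
Design E vs Design G: Design G wins 6–1.
Design E vs Design F: Design F wins 4–3.
Design E vs Design B: Design E wins 4–3.
Design G vs Design F: Design G wins 4–3.
Design G vs Design B: Design B wins 4–3.
Design F vs Design B: Design B wins 4–3.
No candidate beats all others: Design E beats Design B beats Design G beats Design E, a majority cycle.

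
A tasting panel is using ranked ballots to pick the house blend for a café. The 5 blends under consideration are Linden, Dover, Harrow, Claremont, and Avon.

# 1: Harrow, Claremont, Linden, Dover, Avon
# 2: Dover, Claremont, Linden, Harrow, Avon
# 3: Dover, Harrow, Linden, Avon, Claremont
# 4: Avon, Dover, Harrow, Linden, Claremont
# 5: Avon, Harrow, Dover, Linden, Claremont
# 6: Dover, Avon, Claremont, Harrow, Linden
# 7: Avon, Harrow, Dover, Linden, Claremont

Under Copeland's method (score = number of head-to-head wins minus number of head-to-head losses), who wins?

Dover

Pairwise results:
  Linden vs Dover: Dover wins 6–1.
  Linden vs Harrow: Harrow wins 6–1.
  Linden vs Claremont: Linden wins 4–3.
  Linden vs Avon: Avon wins 4–3.
  Dover vs Harrow: Dover wins 4–3.
  Dover vs Claremont: Dover wins 6–1.
  Dover vs Avon: Dover wins 4–3.
  Harrow vs Claremont: Harrow wins 5–2.
  Harrow vs Avon: Avon wins 4–3.
  Claremont vs Avon: Avon wins 5–2.
Copeland scores (wins − losses):
  Linden: 1 − 3 = -2
  Dover: 4 − 0 = 4
  Harrow: 2 − 2 = 0
  Claremont: 0 − 4 = -4
  Avon: 3 − 1 = 2
Dover has the best Copeland score.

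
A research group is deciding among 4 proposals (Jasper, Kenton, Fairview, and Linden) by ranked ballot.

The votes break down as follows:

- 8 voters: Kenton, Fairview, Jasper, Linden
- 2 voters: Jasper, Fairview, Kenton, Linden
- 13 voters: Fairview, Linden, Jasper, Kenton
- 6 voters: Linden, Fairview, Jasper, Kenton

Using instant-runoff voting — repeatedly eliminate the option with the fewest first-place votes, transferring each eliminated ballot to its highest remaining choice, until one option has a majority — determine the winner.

Fairview

Round 1: Fairview 13, Kenton 8, Linden 6, Jasper 2. Jasper has the fewest and is eliminated.
Round 2: Fairview 15, Kenton 8, Linden 6. Fairview has a majority.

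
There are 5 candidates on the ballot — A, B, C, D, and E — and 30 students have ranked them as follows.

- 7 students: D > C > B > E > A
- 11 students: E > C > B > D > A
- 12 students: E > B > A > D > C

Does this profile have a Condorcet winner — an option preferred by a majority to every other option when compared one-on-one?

Head-to-head results (30 voters total):
A vs B: B wins 30–0.
A vs C: C wins 18–12.
A vs D: D wins 18–12.
A vs E: E wins 30–0.
B vs C: C wins 18–12.
B vs D: B wins 23–7.
B vs E: E wins 23–7.
C vs D: D wins 19–11.
C vs E: E wins 23–7.
D vs E: E wins 23–7.
E beats each rival — A (30–0), B (23–7), C (23–7), D (23–7) — so E is the Condorcet winner.

Yes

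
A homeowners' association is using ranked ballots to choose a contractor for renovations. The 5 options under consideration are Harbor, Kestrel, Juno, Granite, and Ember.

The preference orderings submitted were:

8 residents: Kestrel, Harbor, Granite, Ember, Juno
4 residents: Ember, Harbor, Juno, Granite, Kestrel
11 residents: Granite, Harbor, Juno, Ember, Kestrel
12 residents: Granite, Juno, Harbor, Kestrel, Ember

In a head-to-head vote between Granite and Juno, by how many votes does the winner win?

Ballots ranking Granite above Juno: 8+11+12 = 31.
Ballots ranking Juno above Granite: 4.
Granite wins 31–4, a margin of 27.

27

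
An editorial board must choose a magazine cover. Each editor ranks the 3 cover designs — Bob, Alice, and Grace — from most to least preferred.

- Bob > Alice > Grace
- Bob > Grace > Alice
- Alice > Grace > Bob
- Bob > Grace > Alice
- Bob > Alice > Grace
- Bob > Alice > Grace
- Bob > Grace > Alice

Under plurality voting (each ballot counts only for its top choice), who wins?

First-place vote totals:
  Bob: 6
  Alice: 1
  Grace: 0
Bob has the most first-place votes.

Bob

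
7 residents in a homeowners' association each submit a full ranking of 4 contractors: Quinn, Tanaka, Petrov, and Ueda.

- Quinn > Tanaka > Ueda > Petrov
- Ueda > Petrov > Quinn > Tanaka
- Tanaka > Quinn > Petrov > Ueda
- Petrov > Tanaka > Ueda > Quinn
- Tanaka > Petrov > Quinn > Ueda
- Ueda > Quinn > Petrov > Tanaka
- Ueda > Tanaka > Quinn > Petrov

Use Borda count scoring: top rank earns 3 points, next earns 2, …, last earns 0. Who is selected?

Tanaka

Borda scores:
  Quinn: 3 + 1 + 2 + 0 + 1 + 2 + 1 = 10
  Tanaka: 2 + 0 + 3 + 2 + 3 + 0 + 2 = 12
  Petrov: 0 + 2 + 1 + 3 + 2 + 1 + 0 = 9
  Ueda: 1 + 3 + 0 + 1 + 0 + 3 + 3 = 11
Tanaka has the highest total.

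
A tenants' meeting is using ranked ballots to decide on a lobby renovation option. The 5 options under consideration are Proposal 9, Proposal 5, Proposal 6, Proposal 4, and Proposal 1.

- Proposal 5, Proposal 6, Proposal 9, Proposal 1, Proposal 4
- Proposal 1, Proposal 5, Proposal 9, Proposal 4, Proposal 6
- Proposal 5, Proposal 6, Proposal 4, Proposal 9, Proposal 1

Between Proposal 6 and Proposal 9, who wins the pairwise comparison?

Ballots ranking Proposal 6 above Proposal 9: 2.
Ballots ranking Proposal 9 above Proposal 6: 1.
Proposal 6 wins the head-to-head, 2–1.

Proposal 6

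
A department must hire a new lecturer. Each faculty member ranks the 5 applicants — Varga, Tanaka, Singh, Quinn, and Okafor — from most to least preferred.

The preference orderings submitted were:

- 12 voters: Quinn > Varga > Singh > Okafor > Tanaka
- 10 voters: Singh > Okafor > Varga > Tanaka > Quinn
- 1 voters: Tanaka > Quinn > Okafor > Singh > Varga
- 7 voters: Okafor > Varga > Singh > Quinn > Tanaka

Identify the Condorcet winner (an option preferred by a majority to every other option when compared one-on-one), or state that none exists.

Head-to-head results (30 voters total):
Varga vs Tanaka: Varga wins 29–1.
Varga vs Singh: Varga wins 19–11.
Varga vs Quinn: Varga wins 17–13.
Varga vs Okafor: Okafor wins 18–12.
Tanaka vs Singh: Singh wins 29–1.
Tanaka vs Quinn: Quinn wins 19–11.
Tanaka vs Okafor: Okafor wins 29–1.
Singh vs Quinn: Singh wins 17–13.
Singh vs Okafor: Singh wins 22–8.
Quinn vs Okafor: Okafor wins 17–13.
No candidate beats all others: Varga beats Singh beats Okafor beats Varga, a majority cycle.

There is no Condorcet winner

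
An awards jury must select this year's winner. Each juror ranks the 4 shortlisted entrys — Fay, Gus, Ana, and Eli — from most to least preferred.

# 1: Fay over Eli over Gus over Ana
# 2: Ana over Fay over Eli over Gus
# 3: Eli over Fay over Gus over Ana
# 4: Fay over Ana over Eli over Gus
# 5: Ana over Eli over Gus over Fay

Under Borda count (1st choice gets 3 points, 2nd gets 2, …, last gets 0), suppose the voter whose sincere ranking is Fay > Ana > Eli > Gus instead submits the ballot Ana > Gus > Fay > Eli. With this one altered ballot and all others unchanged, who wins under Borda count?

Borda totals with the altered ballot: Fay 8, Gus 5, Ana 9, Eli 8.
The switch changes the winner from Fay to Ana.

Ana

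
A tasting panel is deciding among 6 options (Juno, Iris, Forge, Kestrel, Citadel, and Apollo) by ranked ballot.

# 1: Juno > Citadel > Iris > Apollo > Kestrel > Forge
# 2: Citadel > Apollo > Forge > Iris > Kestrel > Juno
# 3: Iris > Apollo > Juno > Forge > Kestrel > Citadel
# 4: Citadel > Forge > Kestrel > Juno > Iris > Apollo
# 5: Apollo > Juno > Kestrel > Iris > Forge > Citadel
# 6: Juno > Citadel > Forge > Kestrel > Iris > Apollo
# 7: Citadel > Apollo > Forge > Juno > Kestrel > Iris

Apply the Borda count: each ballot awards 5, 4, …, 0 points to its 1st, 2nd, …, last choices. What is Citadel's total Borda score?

Borda scores:
  Juno: 5 + 0 + 3 + 2 + 4 + 5 + 2 = 21
  Iris: 3 + 2 + 5 + 1 + 2 + 1 + 0 = 14
  Forge: 0 + 3 + 2 + 4 + 1 + 3 + 3 = 16
  Kestrel: 1 + 1 + 1 + 3 + 3 + 2 + 1 = 12
  Citadel: 4 + 5 + 0 + 5 + 0 + 4 + 5 = 23
  Apollo: 2 + 4 + 4 + 0 + 5 + 0 + 4 = 19

23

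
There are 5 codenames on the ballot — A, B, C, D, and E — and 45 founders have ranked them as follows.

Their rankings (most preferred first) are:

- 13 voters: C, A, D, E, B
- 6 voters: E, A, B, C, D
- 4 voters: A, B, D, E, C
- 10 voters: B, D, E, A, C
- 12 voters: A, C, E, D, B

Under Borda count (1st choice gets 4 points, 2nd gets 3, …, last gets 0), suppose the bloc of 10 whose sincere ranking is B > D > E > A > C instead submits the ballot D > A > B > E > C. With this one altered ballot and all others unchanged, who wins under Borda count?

Borda totals with the altered ballot: A 151, B 44, C 94, D 86, E 75.
The winner is unchanged: still A.

A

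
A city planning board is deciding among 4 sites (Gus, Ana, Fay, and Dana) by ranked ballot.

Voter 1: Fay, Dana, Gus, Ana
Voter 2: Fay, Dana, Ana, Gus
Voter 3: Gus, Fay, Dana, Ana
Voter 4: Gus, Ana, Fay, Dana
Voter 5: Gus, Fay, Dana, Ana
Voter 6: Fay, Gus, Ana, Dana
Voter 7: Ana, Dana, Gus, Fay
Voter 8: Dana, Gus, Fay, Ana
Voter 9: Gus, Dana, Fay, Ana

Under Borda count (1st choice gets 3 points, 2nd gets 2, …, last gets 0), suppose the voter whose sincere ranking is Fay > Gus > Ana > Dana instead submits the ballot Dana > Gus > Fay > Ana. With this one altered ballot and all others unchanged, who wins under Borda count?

Borda totals with the altered ballot: Gus 18, Ana 6, Fay 14, Dana 16.
The winner is unchanged: still Gus.

Gus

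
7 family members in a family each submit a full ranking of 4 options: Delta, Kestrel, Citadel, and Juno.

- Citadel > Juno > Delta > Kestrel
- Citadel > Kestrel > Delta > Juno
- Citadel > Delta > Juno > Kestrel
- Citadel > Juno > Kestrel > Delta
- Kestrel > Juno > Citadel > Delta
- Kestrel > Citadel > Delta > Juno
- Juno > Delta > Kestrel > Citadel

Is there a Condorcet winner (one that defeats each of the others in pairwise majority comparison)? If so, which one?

Head-to-head results (7 voters total):
Delta vs Kestrel: Kestrel wins 4–3.
Delta vs Citadel: Citadel wins 6–1.
Delta vs Juno: Juno wins 4–3.
Kestrel vs Citadel: Citadel wins 4–3.
Kestrel vs Juno: Juno wins 4–3.
Citadel vs Juno: Citadel wins 5–2.
Citadel beats each rival — Delta (6–1), Kestrel (4–3), Juno (5–2) — so Citadel is the Condorcet winner.

Citadel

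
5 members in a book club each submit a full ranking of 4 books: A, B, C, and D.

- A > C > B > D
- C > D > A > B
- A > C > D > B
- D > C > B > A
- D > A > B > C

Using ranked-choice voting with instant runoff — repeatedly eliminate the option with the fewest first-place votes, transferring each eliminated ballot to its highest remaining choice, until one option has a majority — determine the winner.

D

Round 1: A 2, D 2, C 1, B 0. B has the fewest and is eliminated.
Round 2: A 2, D 2, C 1. C has the fewest and is eliminated.
Round 3: D 3, A 2. D has a majority.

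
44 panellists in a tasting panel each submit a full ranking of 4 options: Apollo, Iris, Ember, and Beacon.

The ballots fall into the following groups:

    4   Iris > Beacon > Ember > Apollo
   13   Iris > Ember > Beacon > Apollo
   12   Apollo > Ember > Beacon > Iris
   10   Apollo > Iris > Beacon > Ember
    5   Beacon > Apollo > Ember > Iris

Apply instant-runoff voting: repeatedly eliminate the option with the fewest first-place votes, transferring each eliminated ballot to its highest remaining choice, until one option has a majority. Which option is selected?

Apollo

Round 1: Apollo 22, Iris 17, Beacon 5, Ember 0. Ember has the fewest and is eliminated.
Round 2: Apollo 22, Iris 17, Beacon 5. Beacon has the fewest and is eliminated.
Round 3: Apollo 27, Iris 17. Apollo has a majority.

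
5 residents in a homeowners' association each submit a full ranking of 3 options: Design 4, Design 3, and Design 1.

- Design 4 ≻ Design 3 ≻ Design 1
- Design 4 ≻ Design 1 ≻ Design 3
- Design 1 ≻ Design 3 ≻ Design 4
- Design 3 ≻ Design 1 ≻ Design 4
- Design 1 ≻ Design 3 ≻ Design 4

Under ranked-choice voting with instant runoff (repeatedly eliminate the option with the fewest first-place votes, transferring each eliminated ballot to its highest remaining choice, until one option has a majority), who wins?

Round 1: Design 4 2, Design 1 2, Design 3 1. Design 3 has the fewest and is eliminated.
Round 2: Design 1 3, Design 4 2. Design 1 has a majority.

Design 1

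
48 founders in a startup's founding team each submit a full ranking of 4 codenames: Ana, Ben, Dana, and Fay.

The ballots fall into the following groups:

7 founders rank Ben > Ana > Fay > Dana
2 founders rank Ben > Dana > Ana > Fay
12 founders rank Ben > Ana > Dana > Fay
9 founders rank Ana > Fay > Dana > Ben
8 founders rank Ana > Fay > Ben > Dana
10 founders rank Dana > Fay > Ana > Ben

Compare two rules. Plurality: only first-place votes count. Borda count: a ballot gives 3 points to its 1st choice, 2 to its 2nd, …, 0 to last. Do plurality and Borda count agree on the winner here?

Plurality first-place counts: Ana 17, Ben 21, Dana 10, Fay 0 → Ben.
Borda totals: Ana 101, Ben 71, Dana 55, Fay 61 → Ana.
The two rules disagree: plurality picks Ben, Borda picks Ana.

No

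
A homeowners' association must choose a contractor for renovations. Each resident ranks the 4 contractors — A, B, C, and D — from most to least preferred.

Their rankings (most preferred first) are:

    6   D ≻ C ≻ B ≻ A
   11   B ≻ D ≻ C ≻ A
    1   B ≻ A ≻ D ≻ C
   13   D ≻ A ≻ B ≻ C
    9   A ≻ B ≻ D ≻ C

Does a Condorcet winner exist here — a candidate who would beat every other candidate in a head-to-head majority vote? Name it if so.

There is no Condorcet winner

Head-to-head results (40 voters total):
A vs B: A wins 22–18.
A vs C: A wins 23–17.
A vs D: D wins 30–10.
B vs C: B wins 34–6.
B vs D: B wins 21–19.
C vs D: D wins 40–0.
No candidate beats all others: A beats B beats D beats A, a majority cycle.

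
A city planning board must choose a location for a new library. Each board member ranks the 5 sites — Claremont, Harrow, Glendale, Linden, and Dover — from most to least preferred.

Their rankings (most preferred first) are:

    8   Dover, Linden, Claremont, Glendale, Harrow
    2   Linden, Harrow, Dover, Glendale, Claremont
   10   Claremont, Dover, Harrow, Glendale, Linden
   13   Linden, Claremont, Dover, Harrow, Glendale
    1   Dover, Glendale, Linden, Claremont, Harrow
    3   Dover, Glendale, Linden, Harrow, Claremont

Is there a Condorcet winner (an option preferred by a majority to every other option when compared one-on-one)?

No

Head-to-head results (37 voters total):
Claremont vs Harrow: Claremont wins 32–5.
Claremont vs Glendale: Claremont wins 31–6.
Claremont vs Linden: Linden wins 27–10.
Claremont vs Dover: Claremont wins 23–14.
Harrow vs Glendale: Harrow wins 25–12.
Harrow vs Linden: Linden wins 27–10.
Harrow vs Dover: Dover wins 35–2.
Glendale vs Linden: Linden wins 23–14.
Glendale vs Dover: Dover wins 37–0.
Linden vs Dover: Dover wins 22–15.
No candidate beats all others: Claremont beats Dover beats Linden beats Claremont, a majority cycle.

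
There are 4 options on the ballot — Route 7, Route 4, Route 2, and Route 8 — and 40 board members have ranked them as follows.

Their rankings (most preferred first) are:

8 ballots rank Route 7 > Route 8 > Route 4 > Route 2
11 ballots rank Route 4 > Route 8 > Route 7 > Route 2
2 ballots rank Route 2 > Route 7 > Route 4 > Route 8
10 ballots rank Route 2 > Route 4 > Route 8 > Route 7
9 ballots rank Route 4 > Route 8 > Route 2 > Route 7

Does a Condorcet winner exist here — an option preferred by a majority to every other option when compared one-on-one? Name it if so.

Route 4

Head-to-head results (40 voters total):
Route 7 vs Route 4: Route 4 wins 30–10.
Route 7 vs Route 2: Route 2 wins 21–19.
Route 7 vs Route 8: Route 8 wins 30–10.
Route 4 vs Route 2: Route 4 wins 28–12.
Route 4 vs Route 8: Route 4 wins 32–8.
Route 2 vs Route 8: Route 8 wins 28–12.
Route 4 beats each rival — Route 7 (30–10), Route 2 (28–12), Route 8 (32–8) — so Route 4 is the Condorcet winner.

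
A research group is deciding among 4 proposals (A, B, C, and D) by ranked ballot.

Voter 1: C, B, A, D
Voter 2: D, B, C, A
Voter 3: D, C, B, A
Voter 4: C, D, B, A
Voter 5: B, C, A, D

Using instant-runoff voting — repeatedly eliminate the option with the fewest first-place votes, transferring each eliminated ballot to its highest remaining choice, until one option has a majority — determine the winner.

C

Round 1: C 2, D 2, B 1, A 0. A has the fewest and is eliminated.
Round 2: C 2, D 2, B 1. B has the fewest and is eliminated.
Round 3: C 3, D 2. C has a majority.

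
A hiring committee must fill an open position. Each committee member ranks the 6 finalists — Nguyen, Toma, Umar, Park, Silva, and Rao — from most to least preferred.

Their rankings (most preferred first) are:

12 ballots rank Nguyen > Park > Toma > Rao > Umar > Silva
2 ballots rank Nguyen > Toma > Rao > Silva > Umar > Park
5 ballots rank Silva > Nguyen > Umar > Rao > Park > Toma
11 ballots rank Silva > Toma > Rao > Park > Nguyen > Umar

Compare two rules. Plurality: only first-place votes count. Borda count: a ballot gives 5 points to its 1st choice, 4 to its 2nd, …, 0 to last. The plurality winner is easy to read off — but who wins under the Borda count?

Nguyen

Plurality first-place counts: Nguyen 14, Toma 0, Umar 0, Park 0, Silva 16, Rao 0 → Silva.
Borda totals: Nguyen 101, Toma 88, Umar 29, Park 75, Silva 84, Rao 73 → Nguyen.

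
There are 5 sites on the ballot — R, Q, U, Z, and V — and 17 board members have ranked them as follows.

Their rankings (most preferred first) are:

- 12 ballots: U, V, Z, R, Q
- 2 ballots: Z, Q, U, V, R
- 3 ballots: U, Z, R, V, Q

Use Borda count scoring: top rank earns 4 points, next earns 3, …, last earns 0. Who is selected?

Borda scores:
  R: 12·1 + 2·0 + 3·2 = 18
  Q: 12·0 + 2·3 + 3·0 = 6
  U: 12·4 + 2·2 + 3·4 = 64
  Z: 12·2 + 2·4 + 3·3 = 41
  V: 12·3 + 2·1 + 3·1 = 41
U has the highest total.

U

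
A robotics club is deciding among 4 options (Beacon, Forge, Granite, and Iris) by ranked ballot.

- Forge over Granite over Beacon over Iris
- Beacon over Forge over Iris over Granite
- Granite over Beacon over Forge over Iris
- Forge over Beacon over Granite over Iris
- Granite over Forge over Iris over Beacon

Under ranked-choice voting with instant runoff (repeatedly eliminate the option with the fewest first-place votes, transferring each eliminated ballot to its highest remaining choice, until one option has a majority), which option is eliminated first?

Round 1: Forge 2, Granite 2, Beacon 1, Iris 0. Iris has the fewest and is eliminated.
Round 2: Forge 2, Granite 2, Beacon 1. Beacon has the fewest and is eliminated.
Round 3: Forge 3, Granite 2. Forge has a majority.

Iris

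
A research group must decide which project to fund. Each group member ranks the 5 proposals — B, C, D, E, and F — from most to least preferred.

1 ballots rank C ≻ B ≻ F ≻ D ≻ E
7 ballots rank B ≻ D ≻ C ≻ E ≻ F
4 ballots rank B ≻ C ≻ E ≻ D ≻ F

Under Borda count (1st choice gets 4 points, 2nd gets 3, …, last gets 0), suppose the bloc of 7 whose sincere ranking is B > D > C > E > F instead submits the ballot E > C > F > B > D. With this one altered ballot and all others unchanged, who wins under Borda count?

Borda totals with the altered ballot: B 26, C 37, D 5, E 36, F 16.
The switch changes the winner from B to C.

C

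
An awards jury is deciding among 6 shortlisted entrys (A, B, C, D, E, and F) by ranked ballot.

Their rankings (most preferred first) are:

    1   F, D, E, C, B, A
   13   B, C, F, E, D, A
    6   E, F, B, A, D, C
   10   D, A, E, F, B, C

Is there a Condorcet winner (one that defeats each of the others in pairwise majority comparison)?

Head-to-head results (30 voters total):
A vs B: B wins 20–10.
A vs C: A wins 16–14.
A vs D: D wins 24–6.
A vs E: E wins 20–10.
A vs F: F wins 20–10.
B vs C: B wins 29–1.
B vs D: B wins 19–11.
B vs E: E wins 17–13.
B vs F: F wins 17–13.
C vs D: D wins 17–13.
C vs E: E wins 17–13.
C vs F: F wins 17–13.
D vs E: E wins 19–11.
D vs F: F wins 20–10.
E vs F: E wins 16–14.
E beats each rival — A (20–10), B (17–13), C (17–13), D (19–11), F (16–14) — so E is the Condorcet winner.

Yes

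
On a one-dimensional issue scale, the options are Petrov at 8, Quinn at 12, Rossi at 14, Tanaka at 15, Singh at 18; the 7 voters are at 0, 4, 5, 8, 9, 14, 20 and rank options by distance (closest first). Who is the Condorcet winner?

Petrov

With single-peaked preferences on a line, the Condorcet winner is the candidate closest to the median voter.
The median voter (position 8) is closest to Petrov at 8.
Check: Petrov vs Tanaka — voters closer to Petrov: 5 of 7.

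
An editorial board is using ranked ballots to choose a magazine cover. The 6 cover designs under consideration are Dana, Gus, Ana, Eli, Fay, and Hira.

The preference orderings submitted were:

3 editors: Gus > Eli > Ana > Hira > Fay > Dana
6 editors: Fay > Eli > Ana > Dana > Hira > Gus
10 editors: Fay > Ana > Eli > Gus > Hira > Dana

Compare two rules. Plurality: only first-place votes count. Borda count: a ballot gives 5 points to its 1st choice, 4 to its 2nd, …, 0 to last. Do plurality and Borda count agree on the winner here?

Plurality first-place counts: Dana 0, Gus 3, Ana 0, Eli 0, Fay 16, Hira 0 → Fay.
Borda totals: Dana 12, Gus 35, Ana 67, Eli 66, Fay 83, Hira 22 → Fay.
The two rules agree on Fay.

Yes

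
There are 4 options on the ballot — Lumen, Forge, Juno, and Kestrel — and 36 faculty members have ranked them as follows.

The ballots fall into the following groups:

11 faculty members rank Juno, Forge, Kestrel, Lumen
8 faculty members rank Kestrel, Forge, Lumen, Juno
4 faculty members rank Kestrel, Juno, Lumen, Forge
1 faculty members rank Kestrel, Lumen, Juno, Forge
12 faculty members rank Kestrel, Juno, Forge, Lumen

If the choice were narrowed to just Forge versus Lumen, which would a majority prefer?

Forge

Ballots ranking Forge above Lumen: 11+8+12 = 31.
Ballots ranking Lumen above Forge: 4+1 = 5.
Forge wins the head-to-head, 31–5.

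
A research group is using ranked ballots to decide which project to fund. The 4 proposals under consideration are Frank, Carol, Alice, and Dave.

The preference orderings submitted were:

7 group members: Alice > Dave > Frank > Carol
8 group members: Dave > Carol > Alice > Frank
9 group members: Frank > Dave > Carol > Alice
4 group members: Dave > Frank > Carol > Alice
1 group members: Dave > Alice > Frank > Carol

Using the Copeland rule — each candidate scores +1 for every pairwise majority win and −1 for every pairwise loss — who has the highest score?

Pairwise results:
  Frank vs Carol: Frank wins 21–8.
  Frank vs Alice: Alice wins 16–13.
  Frank vs Dave: Dave wins 20–9.
  Carol vs Alice: Carol wins 21–8.
  Carol vs Dave: Dave wins 29–0.
  Alice vs Dave: Dave wins 22–7.
Copeland scores (wins − losses):
  Frank: 1 − 2 = -1
  Carol: 1 − 2 = -1
  Alice: 1 − 2 = -1
  Dave: 3 − 0 = 3
Dave has the best Copeland score.

Dave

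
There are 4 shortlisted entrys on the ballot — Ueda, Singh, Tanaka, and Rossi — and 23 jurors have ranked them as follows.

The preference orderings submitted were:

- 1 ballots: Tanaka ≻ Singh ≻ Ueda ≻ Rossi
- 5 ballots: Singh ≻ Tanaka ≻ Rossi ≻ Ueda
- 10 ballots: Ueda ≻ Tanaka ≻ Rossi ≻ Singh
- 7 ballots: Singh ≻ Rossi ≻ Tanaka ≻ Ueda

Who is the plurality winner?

Singh

First-place vote totals:
  Ueda: 10
  Singh: 12
  Tanaka: 1
  Rossi: 0
Singh has the most first-place votes.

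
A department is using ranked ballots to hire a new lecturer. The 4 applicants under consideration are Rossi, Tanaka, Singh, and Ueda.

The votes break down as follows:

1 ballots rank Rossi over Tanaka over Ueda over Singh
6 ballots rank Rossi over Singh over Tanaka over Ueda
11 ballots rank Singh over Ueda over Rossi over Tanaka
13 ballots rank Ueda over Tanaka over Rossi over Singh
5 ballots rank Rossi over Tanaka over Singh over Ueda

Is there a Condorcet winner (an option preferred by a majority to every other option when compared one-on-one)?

Head-to-head results (36 voters total):
Rossi vs Tanaka: Rossi wins 23–13.
Rossi vs Singh: Rossi wins 25–11.
Rossi vs Ueda: Ueda wins 24–12.
Tanaka vs Singh: Tanaka wins 19–17.
Tanaka vs Ueda: Ueda wins 24–12.
Singh vs Ueda: Singh wins 22–14.
No candidate beats all others: Rossi beats Singh beats Ueda beats Rossi, a majority cycle.

No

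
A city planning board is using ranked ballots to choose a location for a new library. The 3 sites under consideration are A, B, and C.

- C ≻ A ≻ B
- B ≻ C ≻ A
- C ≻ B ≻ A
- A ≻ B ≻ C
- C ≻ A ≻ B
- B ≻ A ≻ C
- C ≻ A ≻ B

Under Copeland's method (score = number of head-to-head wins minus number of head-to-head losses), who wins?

C

Pairwise results:
  A vs B: A wins 4–3.
  A vs C: C wins 5–2.
  B vs C: C wins 4–3.
Copeland scores (wins − losses):
  A: 1 − 1 = 0
  B: 0 − 2 = -2
  C: 2 − 0 = 2
C has the best Copeland score.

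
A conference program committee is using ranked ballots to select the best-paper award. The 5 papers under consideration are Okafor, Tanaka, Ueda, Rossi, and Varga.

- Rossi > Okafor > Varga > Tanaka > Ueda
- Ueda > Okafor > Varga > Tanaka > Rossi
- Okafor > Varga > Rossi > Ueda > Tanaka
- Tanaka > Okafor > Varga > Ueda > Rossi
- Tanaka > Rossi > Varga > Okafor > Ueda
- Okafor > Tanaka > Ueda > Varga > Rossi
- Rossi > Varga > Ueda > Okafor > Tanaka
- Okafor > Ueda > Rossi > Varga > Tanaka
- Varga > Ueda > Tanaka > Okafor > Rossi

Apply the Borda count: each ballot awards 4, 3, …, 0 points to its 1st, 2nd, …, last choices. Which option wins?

Okafor

Borda scores:
  Okafor: 3 + 3 + 4 + 3 + 1 + 4 + 1 + 4 + 1 = 24
  Tanaka: 1 + 1 + 0 + 4 + 4 + 3 + 0 + 0 + 2 = 15
  Ueda: 0 + 4 + 1 + 1 + 0 + 2 + 2 + 3 + 3 = 16
  Rossi: 4 + 0 + 2 + 0 + 3 + 0 + 4 + 2 + 0 = 15
  Varga: 2 + 2 + 3 + 2 + 2 + 1 + 3 + 1 + 4 = 20
Okafor has the highest total.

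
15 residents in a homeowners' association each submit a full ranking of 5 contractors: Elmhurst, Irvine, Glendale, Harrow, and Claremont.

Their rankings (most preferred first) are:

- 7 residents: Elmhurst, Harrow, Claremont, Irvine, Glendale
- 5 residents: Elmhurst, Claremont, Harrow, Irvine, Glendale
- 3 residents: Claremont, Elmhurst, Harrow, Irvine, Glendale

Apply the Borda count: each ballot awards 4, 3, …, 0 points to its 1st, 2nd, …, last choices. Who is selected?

Borda scores:
  Elmhurst: 7·4 + 5·4 + 3·3 = 57
  Irvine: 7·1 + 5·1 + 3·1 = 15
  Glendale: 7·0 + 5·0 + 3·0 = 0
  Harrow: 7·3 + 5·2 + 3·2 = 37
  Claremont: 7·2 + 5·3 + 3·4 = 41
Elmhurst has the highest total.

Elmhurst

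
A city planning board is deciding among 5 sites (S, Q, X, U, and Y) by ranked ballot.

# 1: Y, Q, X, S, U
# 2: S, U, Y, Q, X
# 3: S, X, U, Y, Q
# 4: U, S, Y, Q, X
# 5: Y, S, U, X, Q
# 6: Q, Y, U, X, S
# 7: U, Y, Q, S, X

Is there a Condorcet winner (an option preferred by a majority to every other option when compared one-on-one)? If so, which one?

Head-to-head results (7 voters total):
S vs Q: S wins 4–3.
S vs X: S wins 5–2.
S vs U: S wins 4–3.
S vs Y: Y wins 4–3.
Q vs X: Q wins 5–2.
Q vs U: U wins 5–2.
Q vs Y: Y wins 6–1.
X vs U: U wins 5–2.
X vs Y: Y wins 6–1.
U vs Y: U wins 4–3.
No candidate beats all others: S beats U beats Y beats S, a majority cycle.

No Condorcet winner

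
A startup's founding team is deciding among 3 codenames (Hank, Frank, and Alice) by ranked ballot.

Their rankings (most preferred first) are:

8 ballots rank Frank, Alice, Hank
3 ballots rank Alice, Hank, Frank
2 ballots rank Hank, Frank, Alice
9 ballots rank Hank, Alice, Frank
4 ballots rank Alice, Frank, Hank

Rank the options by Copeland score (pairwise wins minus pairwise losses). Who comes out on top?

Alice

Pairwise results:
  Hank vs Frank: Hank wins 14–12.
  Hank vs Alice: Alice wins 15–11.
  Frank vs Alice: Alice wins 16–10.
Copeland scores (wins − losses):
  Hank: 1 − 1 = 0
  Frank: 0 − 2 = -2
  Alice: 2 − 0 = 2
Alice has the best Copeland score.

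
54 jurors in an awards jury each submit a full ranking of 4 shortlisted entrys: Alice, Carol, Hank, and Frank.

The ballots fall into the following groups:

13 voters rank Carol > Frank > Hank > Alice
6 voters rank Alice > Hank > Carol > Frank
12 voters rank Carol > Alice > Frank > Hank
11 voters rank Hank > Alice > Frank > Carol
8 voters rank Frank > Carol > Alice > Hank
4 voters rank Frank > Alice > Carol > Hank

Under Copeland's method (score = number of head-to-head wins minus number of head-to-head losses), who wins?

Pairwise results:
  Alice vs Carol: Carol wins 33–21.
  Alice vs Hank: Alice wins 30–24.
  Alice vs Frank: Alice wins 29–25.
  Carol vs Hank: Carol wins 37–17.
  Carol vs Frank: Carol wins 31–23.
  Hank vs Frank: Frank wins 37–17.
Copeland scores (wins − losses):
  Alice: 2 − 1 = 1
  Carol: 3 − 0 = 3
  Hank: 0 − 3 = -3
  Frank: 1 − 2 = -1
Carol has the best Copeland score.

Carol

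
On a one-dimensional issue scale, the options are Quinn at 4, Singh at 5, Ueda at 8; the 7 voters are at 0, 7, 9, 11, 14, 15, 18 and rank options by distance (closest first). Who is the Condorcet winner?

Ueda

With single-peaked preferences on a line, the Condorcet winner is the candidate closest to the median voter.
The median voter (position 11) is closest to Ueda at 8.
Check: Ueda vs Singh — voters closer to Ueda: 6 of 7.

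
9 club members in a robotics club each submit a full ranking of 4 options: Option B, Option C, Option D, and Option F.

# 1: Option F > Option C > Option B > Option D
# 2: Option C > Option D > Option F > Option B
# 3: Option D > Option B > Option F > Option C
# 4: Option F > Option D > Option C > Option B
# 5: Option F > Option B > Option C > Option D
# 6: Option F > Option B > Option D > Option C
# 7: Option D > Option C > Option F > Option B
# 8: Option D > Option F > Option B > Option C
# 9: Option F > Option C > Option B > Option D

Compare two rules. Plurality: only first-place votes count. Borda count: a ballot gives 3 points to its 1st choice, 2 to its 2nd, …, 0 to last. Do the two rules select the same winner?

Plurality first-place counts: Option B 0, Option C 1, Option D 3, Option F 5 → Option F.
Borda totals: Option B 9, Option C 11, Option D 14, Option F 20 → Option F.
The two rules agree on Option F.

Yes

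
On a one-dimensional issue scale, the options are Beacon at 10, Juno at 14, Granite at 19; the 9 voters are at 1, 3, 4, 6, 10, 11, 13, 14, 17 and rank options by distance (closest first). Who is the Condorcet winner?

With single-peaked preferences on a line, the Condorcet winner is the candidate closest to the median voter.
The median voter (position 10) is closest to Beacon at 10.
Check: Beacon vs Granite — voters closer to Beacon: 8 of 9.

Beacon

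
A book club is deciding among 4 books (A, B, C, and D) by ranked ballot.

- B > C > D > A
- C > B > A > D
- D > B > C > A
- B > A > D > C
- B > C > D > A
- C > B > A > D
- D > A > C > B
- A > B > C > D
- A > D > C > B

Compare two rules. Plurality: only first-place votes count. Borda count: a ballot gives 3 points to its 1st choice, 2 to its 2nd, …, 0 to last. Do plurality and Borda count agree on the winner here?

Yes

Plurality first-place counts: A 2, B 3, C 2, D 2 → B.
Borda totals: A 12, B 17, C 14, D 11 → B.
The two rules agree on B.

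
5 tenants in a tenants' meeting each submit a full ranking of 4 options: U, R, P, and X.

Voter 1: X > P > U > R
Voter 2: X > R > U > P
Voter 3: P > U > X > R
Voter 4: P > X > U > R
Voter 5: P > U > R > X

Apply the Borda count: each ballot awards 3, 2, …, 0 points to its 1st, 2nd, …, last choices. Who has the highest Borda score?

Borda scores:
  U: 1 + 1 + 2 + 1 + 2 = 7
  R: 0 + 2 + 0 + 0 + 1 = 3
  P: 2 + 0 + 3 + 3 + 3 = 11
  X: 3 + 3 + 1 + 2 + 0 = 9
P has the highest total.

P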